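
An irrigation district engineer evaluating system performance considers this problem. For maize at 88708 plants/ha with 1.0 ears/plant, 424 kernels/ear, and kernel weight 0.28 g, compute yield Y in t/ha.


Y = density * ears * kernels * kw
  = 88708 * 1.0 * 424 * 0.28 g/ha
  = 10531413.76 g/ha
  = 10531.41 kg/ha = 10.53 t/ha


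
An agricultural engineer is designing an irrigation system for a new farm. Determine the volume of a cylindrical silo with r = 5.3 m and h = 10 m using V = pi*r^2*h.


V = pi * r^2 * h
  = pi * 5.3^2 * 10
  = pi * 28.09 * 10
  = 882.47 m^3


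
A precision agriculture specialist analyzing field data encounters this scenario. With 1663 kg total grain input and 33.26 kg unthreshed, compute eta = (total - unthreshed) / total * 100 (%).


eta = (total - unthreshed) / total * 100
    = (1663 - 33.26) / 1663 * 100
    = 1629.74 / 1663 * 100
    = 98%


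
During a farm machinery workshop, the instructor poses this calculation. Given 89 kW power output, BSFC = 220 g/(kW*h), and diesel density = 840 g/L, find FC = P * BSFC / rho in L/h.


FC = P * BSFC / rho_fuel
   = 89 * 220 / 840
   = 19580 / 840
   = 23.31 L/h


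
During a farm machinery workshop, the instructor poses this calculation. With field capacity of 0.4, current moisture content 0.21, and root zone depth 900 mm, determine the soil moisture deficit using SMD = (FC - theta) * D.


SMD = (FC - theta) * D
    = (0.4 - 0.21) * 900
    = 0.190 * 900
    = 171 mm


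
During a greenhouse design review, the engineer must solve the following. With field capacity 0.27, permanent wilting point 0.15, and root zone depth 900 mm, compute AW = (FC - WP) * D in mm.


AW = (FC - WP) * D
   = (0.27 - 0.15) * 900
   = 0.12 * 900
   = 108 mm


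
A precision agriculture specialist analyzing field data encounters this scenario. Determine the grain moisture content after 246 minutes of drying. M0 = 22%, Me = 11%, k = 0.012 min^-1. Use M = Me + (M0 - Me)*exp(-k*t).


M = Me + (M0 - Me) * e^(-k*t)
  = 11 + (22 - 11) * e^(-0.012*246)
  = 11 + 11 * e^(-2.952)
  = 11 + 11 * 0.05224
  = 11 + 0.5746
  = 11.57%


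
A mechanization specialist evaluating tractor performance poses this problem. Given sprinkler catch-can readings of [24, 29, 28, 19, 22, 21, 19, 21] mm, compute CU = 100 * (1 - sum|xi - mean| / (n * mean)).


xbar = 183 / 8 = 22.875
sum|xi - xbar| = 24.750
CU = 100 * (1 - 24.750 / (8 * 22.875))
   = 100 * (1 - 0.1352)
   = 86.48%


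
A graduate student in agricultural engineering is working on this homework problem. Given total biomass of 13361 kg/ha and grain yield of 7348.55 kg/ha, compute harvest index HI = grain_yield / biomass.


HI = grain_yield / biomass
   = 7348.55 / 13361
   = 0.55


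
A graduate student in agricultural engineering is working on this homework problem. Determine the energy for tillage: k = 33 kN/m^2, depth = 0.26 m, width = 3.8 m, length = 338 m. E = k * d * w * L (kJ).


E = k * d * w * L
  = 33 * 0.26 * 3.8 * 338
  = 11020.15 kJ


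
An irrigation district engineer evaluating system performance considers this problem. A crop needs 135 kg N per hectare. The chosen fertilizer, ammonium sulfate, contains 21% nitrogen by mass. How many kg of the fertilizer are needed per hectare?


Rate = N_required / (N_content / 100)
     = 135 / (21 / 100)
     = 135 / 0.21
     = 642.86 kg/ha


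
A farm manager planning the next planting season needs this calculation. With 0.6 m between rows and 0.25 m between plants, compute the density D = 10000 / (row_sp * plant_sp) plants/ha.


D = 10000 / (row_sp * plant_sp)
  = 10000 / (0.6 * 0.25)
  = 10000 / 0.1500
  = 66666.67 plants/ha


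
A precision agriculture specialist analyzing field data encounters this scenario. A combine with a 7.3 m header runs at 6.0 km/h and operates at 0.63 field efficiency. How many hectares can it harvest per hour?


C = w * v * eta_f / 10
  = 7.3 * 6.0 * 0.63 / 10
  = 27.59 / 10
  = 2.76 ha/h


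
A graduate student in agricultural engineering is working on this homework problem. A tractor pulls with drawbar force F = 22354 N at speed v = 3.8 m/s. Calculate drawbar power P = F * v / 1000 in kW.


P = F * v / 1000
  = 22354 * 3.8 / 1000
  = 84945.20 / 1000
  = 84.95 kW


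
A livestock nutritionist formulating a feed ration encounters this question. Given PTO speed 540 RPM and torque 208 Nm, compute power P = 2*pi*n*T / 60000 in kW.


P = 2*pi*n*T / 60000
  = 2*pi * 540 * 208 / 60000
  = 705727.37 / 60000
  = 11.76 kW


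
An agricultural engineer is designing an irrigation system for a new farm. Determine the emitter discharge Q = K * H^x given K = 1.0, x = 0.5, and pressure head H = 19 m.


Q = K * H^x
  = 1.0 * 19^0.5
  = 1.0 * 4.3589
  = 4.36 L/h


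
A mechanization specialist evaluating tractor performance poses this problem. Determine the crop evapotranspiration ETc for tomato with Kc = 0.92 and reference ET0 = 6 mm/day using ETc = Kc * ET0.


ETc = Kc * ET0
    = 0.92 * 6
    = 5.52 mm/day


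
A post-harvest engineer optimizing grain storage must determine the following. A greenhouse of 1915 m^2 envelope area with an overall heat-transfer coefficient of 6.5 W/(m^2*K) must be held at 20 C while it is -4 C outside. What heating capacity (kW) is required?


dT = 20 - (-4) = 24 K
Q = U * A * dT
  = 6.5 * 1915 * 24
  = 298740 W = 298.74 kW


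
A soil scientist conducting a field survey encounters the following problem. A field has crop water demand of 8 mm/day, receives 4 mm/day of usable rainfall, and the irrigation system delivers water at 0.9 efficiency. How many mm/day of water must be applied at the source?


IWR = (ETc - Pe) / Ea
    = (8 - 4) / 0.9
    = 4 / 0.9
    = 4.44 mm/day


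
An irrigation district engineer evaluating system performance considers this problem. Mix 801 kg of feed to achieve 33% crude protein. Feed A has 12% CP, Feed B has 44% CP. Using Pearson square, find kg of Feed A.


parts_A = CP_b - target = 44 - 33 = 11
parts_B = target - CP_a = 33 - 12 = 21
total_parts = 11 + 21 = 32
Feed A = 801 * 11 / 32 = 275.34 kg
Feed B = 801 * 21 / 32 = 525.66 kg

275.34 kg


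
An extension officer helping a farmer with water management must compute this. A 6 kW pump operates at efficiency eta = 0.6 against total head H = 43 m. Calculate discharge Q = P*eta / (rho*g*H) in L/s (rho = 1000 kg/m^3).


Q = (P * 1000 * eta) / (rho * g * H)
  = (6 * 1000 * 0.6) / (1000 * 9.81 * 43)
  = 3600 / 421830
  = 0.00853 m^3/s = 8.53 L/s


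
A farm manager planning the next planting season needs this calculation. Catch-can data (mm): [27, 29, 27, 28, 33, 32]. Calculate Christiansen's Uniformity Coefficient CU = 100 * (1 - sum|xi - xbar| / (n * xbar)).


xbar = 176 / 6 = 29.333
sum|xi - xbar| = 12.667
CU = 100 * (1 - 12.667 / (6 * 29.333))
   = 100 * (1 - 0.0720)
   = 92.80%


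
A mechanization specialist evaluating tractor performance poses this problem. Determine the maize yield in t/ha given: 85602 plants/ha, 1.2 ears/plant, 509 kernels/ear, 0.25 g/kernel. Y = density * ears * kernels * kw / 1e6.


Y = density * ears * kernels * kw
  = 85602 * 1.2 * 509 * 0.25 g/ha
  = 13071425.40 g/ha
  = 13071.43 kg/ha = 13.07 t/ha


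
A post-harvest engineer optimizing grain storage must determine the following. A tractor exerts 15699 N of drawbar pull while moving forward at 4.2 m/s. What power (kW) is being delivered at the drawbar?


P = F * v / 1000
  = 15699 * 4.2 / 1000
  = 65935.80 / 1000
  = 65.94 kW


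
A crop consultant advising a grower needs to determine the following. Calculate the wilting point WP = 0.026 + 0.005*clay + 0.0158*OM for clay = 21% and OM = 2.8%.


WP = 0.026 + 0.005*21 + 0.0158*2.8
   = 0.026 + 0.1050 + 0.0442
   = 0.1752


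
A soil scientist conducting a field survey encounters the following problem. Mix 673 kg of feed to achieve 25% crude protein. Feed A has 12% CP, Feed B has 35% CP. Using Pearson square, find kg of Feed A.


parts_A = CP_b - target = 35 - 25 = 10
parts_B = target - CP_a = 25 - 12 = 13
total_parts = 10 + 13 = 23
Feed A = 673 * 10 / 23 = 292.61 kg
Feed B = 673 * 13 / 23 = 380.39 kg

292.61 kg


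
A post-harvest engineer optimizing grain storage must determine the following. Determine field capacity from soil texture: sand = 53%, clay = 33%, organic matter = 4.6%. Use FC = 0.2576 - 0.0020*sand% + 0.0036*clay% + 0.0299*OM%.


FC = 0.2576 - 0.0020*53 + 0.0036*33 + 0.0299*4.6
   = 0.2576 - 0.1060 + 0.1188 + 0.1375
   = 0.4079


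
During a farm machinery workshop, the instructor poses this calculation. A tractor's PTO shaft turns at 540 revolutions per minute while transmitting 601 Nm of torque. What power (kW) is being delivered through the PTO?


P = 2*pi*n*T / 60000
  = 2*pi * 540 * 601 / 60000
  = 2039144.96 / 60000
  = 33.99 kW


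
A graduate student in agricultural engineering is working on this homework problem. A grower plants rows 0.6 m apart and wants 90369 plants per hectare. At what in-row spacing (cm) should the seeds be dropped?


spacing = 10000 / (row_sp * density)
        = 10000 / (0.6 * 90369)
        = 10000 / 54221.40
        = 0.18443 m = 18.44 cm


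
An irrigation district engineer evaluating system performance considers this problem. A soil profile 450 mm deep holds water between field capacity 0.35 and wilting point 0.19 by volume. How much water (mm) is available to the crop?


AW = (FC - WP) * D
   = (0.35 - 0.19) * 450
   = 0.16 * 450
   = 72 mm


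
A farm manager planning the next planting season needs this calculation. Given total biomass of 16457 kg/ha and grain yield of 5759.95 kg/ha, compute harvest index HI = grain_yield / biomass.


HI = grain_yield / biomass
   = 5759.95 / 16457
   = 0.35


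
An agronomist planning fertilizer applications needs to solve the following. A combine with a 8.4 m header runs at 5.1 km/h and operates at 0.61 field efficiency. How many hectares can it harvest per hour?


C = w * v * eta_f / 10
  = 8.4 * 5.1 * 0.61 / 10
  = 26.13 / 10
  = 2.61 ha/h


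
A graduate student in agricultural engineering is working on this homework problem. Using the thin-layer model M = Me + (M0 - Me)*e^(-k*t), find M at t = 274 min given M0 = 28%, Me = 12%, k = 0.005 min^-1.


M = Me + (M0 - Me) * e^(-k*t)
  = 12 + (28 - 12) * e^(-0.005*274)
  = 12 + 16 * e^(-1.370)
  = 12 + 16 * 0.25411
  = 12 + 4.0657
  = 16.07%


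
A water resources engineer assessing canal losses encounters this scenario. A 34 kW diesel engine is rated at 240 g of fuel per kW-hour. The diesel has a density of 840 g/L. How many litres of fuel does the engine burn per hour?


FC = P * BSFC / rho_fuel
   = 34 * 240 / 840
   = 8160 / 840
   = 9.71 L/h


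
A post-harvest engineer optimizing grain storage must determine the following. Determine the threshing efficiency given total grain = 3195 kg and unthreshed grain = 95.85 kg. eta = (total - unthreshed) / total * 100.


eta = (total - unthreshed) / total * 100
    = (3195 - 95.85) / 3195 * 100
    = 3099.15 / 3195 * 100
    = 97%


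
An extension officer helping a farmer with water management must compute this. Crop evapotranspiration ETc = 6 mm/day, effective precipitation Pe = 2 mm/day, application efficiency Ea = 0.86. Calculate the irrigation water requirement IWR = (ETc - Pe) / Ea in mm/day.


IWR = (ETc - Pe) / Ea
    = (6 - 2) / 0.86
    = 4 / 0.86
    = 4.65 mm/day


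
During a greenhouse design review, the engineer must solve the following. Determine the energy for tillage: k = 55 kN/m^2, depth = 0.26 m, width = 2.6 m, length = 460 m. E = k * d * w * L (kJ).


E = k * d * w * L
  = 55 * 0.26 * 2.6 * 460
  = 17102.80 kJ


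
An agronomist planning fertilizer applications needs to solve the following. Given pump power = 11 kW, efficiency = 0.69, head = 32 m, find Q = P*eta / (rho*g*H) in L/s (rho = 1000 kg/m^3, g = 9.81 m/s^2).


Q = (P * 1000 * eta) / (rho * g * H)
  = (11 * 1000 * 0.69) / (1000 * 9.81 * 32)
  = 7590 / 313920
  = 0.02418 m^3/s = 24.18 L/s


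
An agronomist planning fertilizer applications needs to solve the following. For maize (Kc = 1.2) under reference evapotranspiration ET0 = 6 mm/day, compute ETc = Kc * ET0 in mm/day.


ETc = Kc * ET0
    = 1.2 * 6
    = 7.20 mm/day


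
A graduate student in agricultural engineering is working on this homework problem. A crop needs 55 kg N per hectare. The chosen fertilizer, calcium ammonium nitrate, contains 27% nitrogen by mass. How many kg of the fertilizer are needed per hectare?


Rate = N_required / (N_content / 100)
     = 55 / (27 / 100)
     = 55 / 0.27
     = 203.70 kg/ha


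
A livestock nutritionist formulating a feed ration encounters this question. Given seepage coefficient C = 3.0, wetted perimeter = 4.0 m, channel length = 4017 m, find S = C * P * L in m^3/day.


S = C * P * L
  = 3.0 * 4.0 * 4017
  = 48204 m^3/day


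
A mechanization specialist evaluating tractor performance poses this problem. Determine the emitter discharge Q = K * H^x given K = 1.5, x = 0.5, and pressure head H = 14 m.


Q = K * H^x
  = 1.5 * 14^0.5
  = 1.5 * 3.7417
  = 5.61 L/h


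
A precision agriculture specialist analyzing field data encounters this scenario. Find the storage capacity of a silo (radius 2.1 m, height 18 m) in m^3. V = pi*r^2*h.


V = pi * r^2 * h
  = pi * 2.1^2 * 18
  = pi * 4.41 * 18
  = 249.38 m^3


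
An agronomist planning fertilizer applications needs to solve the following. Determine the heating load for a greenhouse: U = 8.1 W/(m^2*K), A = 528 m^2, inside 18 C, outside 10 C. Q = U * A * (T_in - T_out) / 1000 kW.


dT = 18 - (10) = 8 K
Q = U * A * dT
  = 8.1 * 528 * 8
  = 34214.40 W = 34.21 kW


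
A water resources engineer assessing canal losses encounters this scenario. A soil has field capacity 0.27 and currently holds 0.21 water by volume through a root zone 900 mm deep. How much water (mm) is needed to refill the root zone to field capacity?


SMD = (FC - theta) * D
    = (0.27 - 0.21) * 900
    = 0.060 * 900
    = 54 mm


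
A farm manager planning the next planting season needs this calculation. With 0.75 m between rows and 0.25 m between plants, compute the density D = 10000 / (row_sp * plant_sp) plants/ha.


D = 10000 / (row_sp * plant_sp)
  = 10000 / (0.75 * 0.25)
  = 10000 / 0.1875
  = 53333.33 plants/ha


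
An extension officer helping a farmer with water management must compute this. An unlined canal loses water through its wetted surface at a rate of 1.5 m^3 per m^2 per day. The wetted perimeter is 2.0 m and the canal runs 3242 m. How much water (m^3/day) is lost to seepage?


S = C * P * L
  = 1.5 * 2.0 * 3242
  = 9726 m^3/day


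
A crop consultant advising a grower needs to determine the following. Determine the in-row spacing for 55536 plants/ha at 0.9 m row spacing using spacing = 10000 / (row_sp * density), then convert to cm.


spacing = 10000 / (row_sp * density)
        = 10000 / (0.9 * 55536)
        = 10000 / 49982.40
        = 0.20007 m = 20.01 cm


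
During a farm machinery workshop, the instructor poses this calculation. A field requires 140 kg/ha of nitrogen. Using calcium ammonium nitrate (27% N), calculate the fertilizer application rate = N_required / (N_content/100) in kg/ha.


Rate = N_required / (N_content / 100)
     = 140 / (27 / 100)
     = 140 / 0.27
     = 518.52 kg/ha


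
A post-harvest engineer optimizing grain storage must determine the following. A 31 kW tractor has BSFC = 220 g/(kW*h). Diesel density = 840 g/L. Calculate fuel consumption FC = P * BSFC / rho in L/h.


FC = P * BSFC / rho_fuel
   = 31 * 220 / 840
   = 6820 / 840
   = 8.12 L/h


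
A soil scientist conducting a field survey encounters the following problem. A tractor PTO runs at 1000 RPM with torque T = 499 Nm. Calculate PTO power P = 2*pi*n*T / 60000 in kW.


P = 2*pi*n*T / 60000
  = 2*pi * 1000 * 499 / 60000
  = 3135309.47 / 60000
  = 52.26 kW


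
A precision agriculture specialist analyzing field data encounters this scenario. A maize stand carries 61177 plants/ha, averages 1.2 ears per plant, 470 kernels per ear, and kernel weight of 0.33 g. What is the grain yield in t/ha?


Y = density * ears * kernels * kw
  = 61177 * 1.2 * 470 * 0.33 g/ha
  = 11386263.24 g/ha
  = 11386.26 kg/ha = 11.39 t/ha


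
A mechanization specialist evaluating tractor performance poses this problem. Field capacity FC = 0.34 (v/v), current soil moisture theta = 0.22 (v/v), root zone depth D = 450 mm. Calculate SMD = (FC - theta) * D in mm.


SMD = (FC - theta) * D
    = (0.34 - 0.22) * 450
    = 0.120 * 450
    = 54 mm


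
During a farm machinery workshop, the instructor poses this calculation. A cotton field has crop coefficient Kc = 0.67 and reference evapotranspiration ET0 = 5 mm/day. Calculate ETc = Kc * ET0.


ETc = Kc * ET0
    = 0.67 * 5
    = 3.35 mm/day


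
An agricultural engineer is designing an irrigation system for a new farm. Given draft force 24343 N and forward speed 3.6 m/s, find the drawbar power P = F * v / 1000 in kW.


P = F * v / 1000
  = 24343 * 3.6 / 1000
  = 87634.80 / 1000
  = 87.63 kW


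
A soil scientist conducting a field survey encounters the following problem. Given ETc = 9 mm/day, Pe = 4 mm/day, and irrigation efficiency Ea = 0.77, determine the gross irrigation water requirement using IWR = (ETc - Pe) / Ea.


IWR = (ETc - Pe) / Ea
    = (9 - 4) / 0.77
    = 5 / 0.77
    = 6.49 mm/day


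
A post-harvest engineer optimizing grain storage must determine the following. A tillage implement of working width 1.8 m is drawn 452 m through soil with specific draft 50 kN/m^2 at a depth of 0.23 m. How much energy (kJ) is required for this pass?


E = k * d * w * L
  = 50 * 0.23 * 1.8 * 452
  = 9356.40 kJ


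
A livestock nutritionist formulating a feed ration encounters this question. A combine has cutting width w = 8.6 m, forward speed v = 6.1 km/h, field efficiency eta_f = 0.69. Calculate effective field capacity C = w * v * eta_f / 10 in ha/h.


C = w * v * eta_f / 10
  = 8.6 * 6.1 * 0.69 / 10
  = 36.20 / 10
  = 3.62 ha/h


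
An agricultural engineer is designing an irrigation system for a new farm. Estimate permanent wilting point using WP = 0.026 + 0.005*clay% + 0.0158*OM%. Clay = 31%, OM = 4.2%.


WP = 0.026 + 0.005*31 + 0.0158*4.2
   = 0.026 + 0.1550 + 0.0664
   = 0.2474


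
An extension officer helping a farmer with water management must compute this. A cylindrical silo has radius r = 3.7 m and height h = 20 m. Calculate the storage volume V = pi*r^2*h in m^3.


V = pi * r^2 * h
  = pi * 3.7^2 * 20
  = pi * 13.69 * 20
  = 860.17 m^3


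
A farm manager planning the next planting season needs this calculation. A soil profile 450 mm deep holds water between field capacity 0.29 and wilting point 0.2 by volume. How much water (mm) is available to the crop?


AW = (FC - WP) * D
   = (0.29 - 0.2) * 450
   = 0.09 * 450
   = 40.50 mm


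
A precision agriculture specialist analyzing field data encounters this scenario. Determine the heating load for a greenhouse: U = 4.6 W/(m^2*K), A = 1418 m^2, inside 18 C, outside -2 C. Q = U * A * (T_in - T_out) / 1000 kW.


dT = 18 - (-2) = 20 K
Q = U * A * dT
  = 4.6 * 1418 * 20
  = 130456 W = 130.46 kW


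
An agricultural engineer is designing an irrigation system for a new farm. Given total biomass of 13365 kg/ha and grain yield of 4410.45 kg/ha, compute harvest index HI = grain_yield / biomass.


HI = grain_yield / biomass
   = 4410.45 / 13365
   = 0.33


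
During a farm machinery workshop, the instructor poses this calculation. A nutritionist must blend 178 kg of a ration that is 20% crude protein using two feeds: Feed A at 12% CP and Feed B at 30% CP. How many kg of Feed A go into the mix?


parts_A = CP_b - target = 30 - 20 = 10
parts_B = target - CP_a = 20 - 12 = 8
total_parts = 10 + 8 = 18
Feed A = 178 * 10 / 18 = 98.89 kg
Feed B = 178 * 8 / 18 = 79.11 kg

98.89 kg


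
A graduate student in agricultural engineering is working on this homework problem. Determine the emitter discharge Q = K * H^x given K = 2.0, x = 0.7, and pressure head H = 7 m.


Q = K * H^x
  = 2.0 * 7^0.7
  = 2.0 * 3.9045
  = 7.81 L/h


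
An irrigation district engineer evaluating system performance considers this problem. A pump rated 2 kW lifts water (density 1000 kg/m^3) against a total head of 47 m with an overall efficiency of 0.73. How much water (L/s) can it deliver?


Q = (P * 1000 * eta) / (rho * g * H)
  = (2 * 1000 * 0.73) / (1000 * 9.81 * 47)
  = 1460 / 461070
  = 0.00317 m^3/s = 3.17 L/s


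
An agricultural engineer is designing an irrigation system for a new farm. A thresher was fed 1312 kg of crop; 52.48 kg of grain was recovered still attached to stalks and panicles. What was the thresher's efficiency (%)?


eta = (total - unthreshed) / total * 100
    = (1312 - 52.48) / 1312 * 100
    = 1259.52 / 1312 * 100
    = 96%


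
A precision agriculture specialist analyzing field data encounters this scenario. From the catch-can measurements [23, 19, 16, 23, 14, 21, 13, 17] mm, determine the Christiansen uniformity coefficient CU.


xbar = 146 / 8 = 18.250
sum|xi - xbar| = 26
CU = 100 * (1 - 26 / (8 * 18.250))
   = 100 * (1 - 0.1781)
   = 82.19%


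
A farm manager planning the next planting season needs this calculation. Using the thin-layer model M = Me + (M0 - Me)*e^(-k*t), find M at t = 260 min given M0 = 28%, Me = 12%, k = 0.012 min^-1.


M = Me + (M0 - Me) * e^(-k*t)
  = 12 + (28 - 12) * e^(-0.012*260)
  = 12 + 16 * e^(-3.120)
  = 12 + 16 * 0.04416
  = 12 + 0.7065
  = 12.71%


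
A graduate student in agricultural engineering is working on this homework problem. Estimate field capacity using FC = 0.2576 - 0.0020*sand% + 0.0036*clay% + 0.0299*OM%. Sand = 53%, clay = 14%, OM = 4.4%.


FC = 0.2576 - 0.0020*53 + 0.0036*14 + 0.0299*4.4
   = 0.2576 - 0.1060 + 0.0504 + 0.1316
   = 0.3336


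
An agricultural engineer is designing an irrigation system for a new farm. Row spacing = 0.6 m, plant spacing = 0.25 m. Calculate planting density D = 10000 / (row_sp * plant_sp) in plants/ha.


D = 10000 / (row_sp * plant_sp)
  = 10000 / (0.6 * 0.25)
  = 10000 / 0.1500
  = 66666.67 plants/ha


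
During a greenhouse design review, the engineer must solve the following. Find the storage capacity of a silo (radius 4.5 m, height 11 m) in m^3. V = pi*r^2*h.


V = pi * r^2 * h
  = pi * 4.5^2 * 11
  = pi * 20.25 * 11
  = 699.79 m^3


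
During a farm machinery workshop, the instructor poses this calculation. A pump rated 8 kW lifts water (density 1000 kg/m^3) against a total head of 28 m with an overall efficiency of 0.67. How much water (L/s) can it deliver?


Q = (P * 1000 * eta) / (rho * g * H)
  = (8 * 1000 * 0.67) / (1000 * 9.81 * 28)
  = 5360 / 274680
  = 0.01951 m^3/s = 19.51 L/s


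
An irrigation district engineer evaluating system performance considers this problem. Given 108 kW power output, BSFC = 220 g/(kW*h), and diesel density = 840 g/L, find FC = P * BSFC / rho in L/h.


FC = P * BSFC / rho_fuel
   = 108 * 220 / 840
   = 23760 / 840
   = 28.29 L/h


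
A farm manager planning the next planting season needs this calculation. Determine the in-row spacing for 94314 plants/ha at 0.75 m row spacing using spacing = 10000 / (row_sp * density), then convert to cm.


spacing = 10000 / (row_sp * density)
        = 10000 / (0.75 * 94314)
        = 10000 / 70735.50
        = 0.14137 m = 14.14 cm


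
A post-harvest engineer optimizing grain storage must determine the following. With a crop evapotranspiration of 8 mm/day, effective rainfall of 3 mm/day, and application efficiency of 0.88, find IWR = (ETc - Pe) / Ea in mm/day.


IWR = (ETc - Pe) / Ea
    = (8 - 3) / 0.88
    = 5 / 0.88
    = 5.68 mm/day


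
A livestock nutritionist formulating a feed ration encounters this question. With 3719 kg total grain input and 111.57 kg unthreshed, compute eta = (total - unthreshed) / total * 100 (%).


eta = (total - unthreshed) / total * 100
    = (3719 - 111.57) / 3719 * 100
    = 3607.43 / 3719 * 100
    = 97%


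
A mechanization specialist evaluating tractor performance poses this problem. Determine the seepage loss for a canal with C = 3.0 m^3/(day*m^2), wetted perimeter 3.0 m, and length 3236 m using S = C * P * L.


S = C * P * L
  = 3.0 * 3.0 * 3236
  = 29124 m^3/day


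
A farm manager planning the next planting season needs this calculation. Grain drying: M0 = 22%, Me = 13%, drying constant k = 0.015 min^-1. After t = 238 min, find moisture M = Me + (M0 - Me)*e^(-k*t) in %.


M = Me + (M0 - Me) * e^(-k*t)
  = 13 + (22 - 13) * e^(-0.015*238)
  = 13 + 9 * e^(-3.570)
  = 13 + 9 * 0.02816
  = 13 + 0.2534
  = 13.25%


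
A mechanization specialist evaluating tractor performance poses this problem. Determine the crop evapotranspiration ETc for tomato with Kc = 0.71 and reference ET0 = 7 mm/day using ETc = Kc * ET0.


ETc = Kc * ET0
    = 0.71 * 7
    = 4.97 mm/day


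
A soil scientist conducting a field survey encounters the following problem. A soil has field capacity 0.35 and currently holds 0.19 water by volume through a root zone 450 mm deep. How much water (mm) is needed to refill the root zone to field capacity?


SMD = (FC - theta) * D
    = (0.35 - 0.19) * 450
    = 0.160 * 450
    = 72 mm


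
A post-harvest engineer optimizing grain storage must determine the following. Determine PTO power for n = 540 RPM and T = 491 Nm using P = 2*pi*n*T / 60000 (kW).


P = 2*pi*n*T / 60000
  = 2*pi * 540 * 491 / 60000
  = 1665923.75 / 60000
  = 27.77 kW


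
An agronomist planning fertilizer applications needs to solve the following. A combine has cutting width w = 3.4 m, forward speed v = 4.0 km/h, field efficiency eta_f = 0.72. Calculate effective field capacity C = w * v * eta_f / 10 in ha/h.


C = w * v * eta_f / 10
  = 3.4 * 4.0 * 0.72 / 10
  = 9.79 / 10
  = 0.98 ha/h


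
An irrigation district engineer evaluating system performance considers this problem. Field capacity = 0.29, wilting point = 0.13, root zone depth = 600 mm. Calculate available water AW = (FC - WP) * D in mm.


AW = (FC - WP) * D
   = (0.29 - 0.13) * 600
   = 0.16 * 600
   = 96 mm


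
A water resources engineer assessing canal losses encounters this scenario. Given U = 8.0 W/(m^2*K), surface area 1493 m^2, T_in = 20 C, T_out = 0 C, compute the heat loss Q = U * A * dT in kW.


dT = 20 - (0) = 20 K
Q = U * A * dT
  = 8.0 * 1493 * 20
  = 238880 W = 238.88 kW


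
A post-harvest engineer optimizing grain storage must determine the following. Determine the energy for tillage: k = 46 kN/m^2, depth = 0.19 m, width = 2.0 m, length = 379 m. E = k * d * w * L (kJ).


E = k * d * w * L
  = 46 * 0.19 * 2.0 * 379
  = 6624.92 kJ


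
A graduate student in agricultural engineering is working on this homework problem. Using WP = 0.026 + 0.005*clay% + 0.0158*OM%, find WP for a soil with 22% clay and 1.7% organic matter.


WP = 0.026 + 0.005*22 + 0.0158*1.7
   = 0.026 + 0.1100 + 0.0269
   = 0.1629


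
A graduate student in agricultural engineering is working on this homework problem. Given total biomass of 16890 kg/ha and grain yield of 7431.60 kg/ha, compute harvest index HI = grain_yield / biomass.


HI = grain_yield / biomass
   = 7431.60 / 16890
   = 0.44


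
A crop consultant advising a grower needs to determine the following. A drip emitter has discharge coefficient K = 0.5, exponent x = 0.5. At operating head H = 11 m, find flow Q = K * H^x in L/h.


Q = K * H^x
  = 0.5 * 11^0.5
  = 0.5 * 3.3166
  = 1.66 L/h


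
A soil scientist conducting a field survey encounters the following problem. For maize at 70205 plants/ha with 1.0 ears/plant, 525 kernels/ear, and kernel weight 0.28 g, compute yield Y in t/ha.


Y = density * ears * kernels * kw
  = 70205 * 1.0 * 525 * 0.28 g/ha
  = 10320135.00 g/ha
  = 10320.14 kg/ha = 10.32 t/ha


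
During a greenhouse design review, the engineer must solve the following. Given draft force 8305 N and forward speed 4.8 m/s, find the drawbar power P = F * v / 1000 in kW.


P = F * v / 1000
  = 8305 * 4.8 / 1000
  = 39864 / 1000
  = 39.86 kW


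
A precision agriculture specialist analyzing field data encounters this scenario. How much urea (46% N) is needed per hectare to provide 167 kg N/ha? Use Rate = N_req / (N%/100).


Rate = N_required / (N_content / 100)
     = 167 / (46 / 100)
     = 167 / 0.46
     = 363.04 kg/ha


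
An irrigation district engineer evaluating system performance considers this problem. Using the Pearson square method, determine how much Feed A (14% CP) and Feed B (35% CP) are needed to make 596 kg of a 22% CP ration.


parts_A = CP_b - target = 35 - 22 = 13
parts_B = target - CP_a = 22 - 14 = 8
total_parts = 13 + 8 = 21
Feed A = 596 * 13 / 21 = 368.95 kg
Feed B = 596 * 8 / 21 = 227.05 kg

368.95 kg


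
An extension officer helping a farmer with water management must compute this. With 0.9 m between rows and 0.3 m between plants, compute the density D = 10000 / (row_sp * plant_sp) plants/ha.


D = 10000 / (row_sp * plant_sp)
  = 10000 / (0.9 * 0.3)
  = 10000 / 0.2700
  = 37037.04 plants/ha


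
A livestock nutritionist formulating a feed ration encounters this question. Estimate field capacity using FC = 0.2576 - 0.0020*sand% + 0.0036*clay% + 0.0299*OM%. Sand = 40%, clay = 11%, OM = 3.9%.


FC = 0.2576 - 0.0020*40 + 0.0036*11 + 0.0299*3.9
   = 0.2576 - 0.0800 + 0.0396 + 0.1166
   = 0.3338


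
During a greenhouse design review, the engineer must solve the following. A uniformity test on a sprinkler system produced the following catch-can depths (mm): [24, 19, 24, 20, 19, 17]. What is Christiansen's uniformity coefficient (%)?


xbar = 123 / 6 = 20.500
sum|xi - xbar| = 14
CU = 100 * (1 - 14 / (6 * 20.500))
   = 100 * (1 - 0.1138)
   = 88.62%


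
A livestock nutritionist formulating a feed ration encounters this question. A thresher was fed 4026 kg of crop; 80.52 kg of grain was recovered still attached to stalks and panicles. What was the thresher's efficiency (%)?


eta = (total - unthreshed) / total * 100
    = (4026 - 80.52) / 4026 * 100
    = 3945.48 / 4026 * 100
    = 98%


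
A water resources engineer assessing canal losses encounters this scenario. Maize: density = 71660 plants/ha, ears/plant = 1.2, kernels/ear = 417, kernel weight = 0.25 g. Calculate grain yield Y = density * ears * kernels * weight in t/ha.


Y = density * ears * kernels * kw
  = 71660 * 1.2 * 417 * 0.25 g/ha
  = 8964666 g/ha
  = 8964.67 kg/ha = 8.96 t/ha


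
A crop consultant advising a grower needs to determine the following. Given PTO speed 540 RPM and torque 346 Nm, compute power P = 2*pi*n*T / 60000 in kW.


P = 2*pi*n*T / 60000
  = 2*pi * 540 * 346 / 60000
  = 1173950.34 / 60000
  = 19.57 kW


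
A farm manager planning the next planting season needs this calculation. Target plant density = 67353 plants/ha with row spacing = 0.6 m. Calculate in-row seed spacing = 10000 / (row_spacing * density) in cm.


spacing = 10000 / (row_sp * density)
        = 10000 / (0.6 * 67353)
        = 10000 / 40411.80
        = 0.24745 m = 24.75 cm


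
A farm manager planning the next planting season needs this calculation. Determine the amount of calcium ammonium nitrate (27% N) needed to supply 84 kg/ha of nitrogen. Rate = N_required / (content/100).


Rate = N_required / (N_content / 100)
     = 84 / (27 / 100)
     = 84 / 0.27
     = 311.11 kg/ha


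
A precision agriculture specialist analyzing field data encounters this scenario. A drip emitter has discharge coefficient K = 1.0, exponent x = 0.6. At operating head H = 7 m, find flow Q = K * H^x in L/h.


Q = K * H^x
  = 1.0 * 7^0.6
  = 1.0 * 3.2141
  = 3.21 L/h


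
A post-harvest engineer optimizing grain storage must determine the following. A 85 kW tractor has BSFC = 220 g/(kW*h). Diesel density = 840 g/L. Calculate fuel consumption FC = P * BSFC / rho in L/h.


FC = P * BSFC / rho_fuel
   = 85 * 220 / 840
   = 18700 / 840
   = 22.26 L/h


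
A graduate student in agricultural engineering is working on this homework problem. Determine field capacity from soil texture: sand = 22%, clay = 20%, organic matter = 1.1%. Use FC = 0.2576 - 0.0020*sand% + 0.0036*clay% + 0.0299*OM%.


FC = 0.2576 - 0.0020*22 + 0.0036*20 + 0.0299*1.1
   = 0.2576 - 0.0440 + 0.0720 + 0.0329
   = 0.3185


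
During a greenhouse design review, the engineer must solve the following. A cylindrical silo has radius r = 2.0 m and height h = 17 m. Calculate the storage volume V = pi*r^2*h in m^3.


V = pi * r^2 * h
  = pi * 2.0^2 * 17
  = pi * 4 * 17
  = 213.63 m^3


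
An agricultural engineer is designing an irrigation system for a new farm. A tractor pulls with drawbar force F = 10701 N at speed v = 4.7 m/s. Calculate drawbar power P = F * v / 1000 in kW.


P = F * v / 1000
  = 10701 * 4.7 / 1000
  = 50294.70 / 1000
  = 50.29 kW


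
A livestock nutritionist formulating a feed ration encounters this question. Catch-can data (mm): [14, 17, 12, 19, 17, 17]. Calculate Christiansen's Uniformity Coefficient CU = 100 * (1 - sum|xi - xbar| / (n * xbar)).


xbar = 96 / 6 = 16
sum|xi - xbar| = 12
CU = 100 * (1 - 12 / (6 * 16))
   = 100 * (1 - 0.1250)
   = 87.50%


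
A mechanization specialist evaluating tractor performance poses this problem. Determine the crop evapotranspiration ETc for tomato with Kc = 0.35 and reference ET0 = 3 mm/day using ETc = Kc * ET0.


ETc = Kc * ET0
    = 0.35 * 3
    = 1.05 mm/day


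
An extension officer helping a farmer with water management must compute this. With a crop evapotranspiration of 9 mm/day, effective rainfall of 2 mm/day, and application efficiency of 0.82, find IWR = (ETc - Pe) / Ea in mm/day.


IWR = (ETc - Pe) / Ea
    = (9 - 2) / 0.82
    = 7 / 0.82
    = 8.54 mm/day


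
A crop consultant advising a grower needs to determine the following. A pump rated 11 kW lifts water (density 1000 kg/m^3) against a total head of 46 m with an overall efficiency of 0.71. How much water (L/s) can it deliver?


Q = (P * 1000 * eta) / (rho * g * H)
  = (11 * 1000 * 0.71) / (1000 * 9.81 * 46)
  = 7810 / 451260
  = 0.01731 m^3/s = 17.31 L/s


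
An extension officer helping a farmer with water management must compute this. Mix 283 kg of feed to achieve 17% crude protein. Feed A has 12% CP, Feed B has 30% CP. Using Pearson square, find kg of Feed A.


parts_A = CP_b - target = 30 - 17 = 13
parts_B = target - CP_a = 17 - 12 = 5
total_parts = 13 + 5 = 18
Feed A = 283 * 13 / 18 = 204.39 kg
Feed B = 283 * 5 / 18 = 78.61 kg

204.39 kg


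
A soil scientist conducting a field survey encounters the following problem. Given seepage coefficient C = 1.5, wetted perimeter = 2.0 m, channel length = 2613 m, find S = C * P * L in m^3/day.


S = C * P * L
  = 1.5 * 2.0 * 2613
  = 7839 m^3/day


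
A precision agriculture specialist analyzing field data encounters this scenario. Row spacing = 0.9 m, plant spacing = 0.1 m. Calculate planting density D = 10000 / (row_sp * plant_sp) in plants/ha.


D = 10000 / (row_sp * plant_sp)
  = 10000 / (0.9 * 0.1)
  = 10000 / 0.0900
  = 111111.11 plants/ha


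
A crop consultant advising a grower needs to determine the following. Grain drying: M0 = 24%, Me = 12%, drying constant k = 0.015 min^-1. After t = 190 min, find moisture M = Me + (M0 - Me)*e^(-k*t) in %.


M = Me + (M0 - Me) * e^(-k*t)
  = 12 + (24 - 12) * e^(-0.015*190)
  = 12 + 12 * e^(-2.850)
  = 12 + 12 * 0.05784
  = 12 + 0.6941
  = 12.69%


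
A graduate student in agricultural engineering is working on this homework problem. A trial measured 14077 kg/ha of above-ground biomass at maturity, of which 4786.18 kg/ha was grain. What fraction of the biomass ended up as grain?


HI = grain_yield / biomass
   = 4786.18 / 14077
   = 0.34


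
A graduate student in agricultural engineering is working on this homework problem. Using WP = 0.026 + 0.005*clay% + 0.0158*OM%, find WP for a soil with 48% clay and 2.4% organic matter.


WP = 0.026 + 0.005*48 + 0.0158*2.4
   = 0.026 + 0.2400 + 0.0379
   = 0.3039


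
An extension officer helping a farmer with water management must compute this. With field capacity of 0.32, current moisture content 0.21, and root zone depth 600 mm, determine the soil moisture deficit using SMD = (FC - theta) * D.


SMD = (FC - theta) * D
    = (0.32 - 0.21) * 600
    = 0.110 * 600
    = 66 mm


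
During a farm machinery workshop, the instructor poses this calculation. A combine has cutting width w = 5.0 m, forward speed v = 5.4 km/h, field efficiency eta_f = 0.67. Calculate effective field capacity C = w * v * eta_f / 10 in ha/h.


C = w * v * eta_f / 10
  = 5.0 * 5.4 * 0.67 / 10
  = 18.09 / 10
  = 1.81 ha/h


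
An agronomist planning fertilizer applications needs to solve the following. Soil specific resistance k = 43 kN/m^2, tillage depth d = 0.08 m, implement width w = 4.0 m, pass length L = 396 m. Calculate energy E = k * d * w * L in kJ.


E = k * d * w * L
  = 43 * 0.08 * 4.0 * 396
  = 5448.96 kJ


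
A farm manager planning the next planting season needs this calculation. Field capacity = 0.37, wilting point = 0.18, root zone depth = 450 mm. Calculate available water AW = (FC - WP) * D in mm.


AW = (FC - WP) * D
   = (0.37 - 0.18) * 450
   = 0.19 * 450
   = 85.50 mm


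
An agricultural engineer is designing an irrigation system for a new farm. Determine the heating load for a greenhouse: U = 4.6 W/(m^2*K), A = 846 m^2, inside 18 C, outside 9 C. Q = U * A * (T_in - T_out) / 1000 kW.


dT = 18 - (9) = 9 K
Q = U * A * dT
  = 4.6 * 846 * 9
  = 35024.40 W = 35.02 kW


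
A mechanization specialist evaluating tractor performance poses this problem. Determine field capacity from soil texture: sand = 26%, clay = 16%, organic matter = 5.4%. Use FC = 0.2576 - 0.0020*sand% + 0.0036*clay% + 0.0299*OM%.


FC = 0.2576 - 0.0020*26 + 0.0036*16 + 0.0299*5.4
   = 0.2576 - 0.0520 + 0.0576 + 0.1615
   = 0.4247


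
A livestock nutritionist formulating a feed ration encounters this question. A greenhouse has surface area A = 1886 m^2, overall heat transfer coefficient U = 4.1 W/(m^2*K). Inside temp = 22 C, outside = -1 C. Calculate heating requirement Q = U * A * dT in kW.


dT = 22 - (-1) = 23 K
Q = U * A * dT
  = 4.1 * 1886 * 23
  = 177849.80 W = 177.85 kW


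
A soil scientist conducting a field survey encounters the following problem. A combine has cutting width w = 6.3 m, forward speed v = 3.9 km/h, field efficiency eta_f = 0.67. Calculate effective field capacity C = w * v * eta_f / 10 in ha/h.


C = w * v * eta_f / 10
  = 6.3 * 3.9 * 0.67 / 10
  = 16.46 / 10
  = 1.65 ha/h


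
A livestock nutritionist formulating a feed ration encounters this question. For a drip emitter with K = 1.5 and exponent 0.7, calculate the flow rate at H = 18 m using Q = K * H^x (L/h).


Q = K * H^x
  = 1.5 * 18^0.7
  = 1.5 * 7.5629
  = 11.34 L/h


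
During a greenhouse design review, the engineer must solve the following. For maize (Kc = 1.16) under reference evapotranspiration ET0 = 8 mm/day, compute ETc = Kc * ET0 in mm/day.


ETc = Kc * ET0
    = 1.16 * 8
    = 9.28 mm/day


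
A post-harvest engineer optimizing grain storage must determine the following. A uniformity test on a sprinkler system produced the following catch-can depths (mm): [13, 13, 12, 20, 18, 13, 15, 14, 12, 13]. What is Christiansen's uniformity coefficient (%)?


xbar = 143 / 10 = 14.300
sum|xi - xbar| = 20.200
CU = 100 * (1 - 20.200 / (10 * 14.300))
   = 100 * (1 - 0.1413)
   = 85.87%


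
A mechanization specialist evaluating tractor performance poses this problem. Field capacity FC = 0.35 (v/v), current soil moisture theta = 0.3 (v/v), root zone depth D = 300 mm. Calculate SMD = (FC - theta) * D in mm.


SMD = (FC - theta) * D
    = (0.35 - 0.3) * 300
    = 0.050 * 300
    = 15 mm


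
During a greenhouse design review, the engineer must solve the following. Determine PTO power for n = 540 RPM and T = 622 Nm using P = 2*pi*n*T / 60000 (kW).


P = 2*pi*n*T / 60000
  = 2*pi * 540 * 622 / 60000
  = 2110396.28 / 60000
  = 35.17 kW
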